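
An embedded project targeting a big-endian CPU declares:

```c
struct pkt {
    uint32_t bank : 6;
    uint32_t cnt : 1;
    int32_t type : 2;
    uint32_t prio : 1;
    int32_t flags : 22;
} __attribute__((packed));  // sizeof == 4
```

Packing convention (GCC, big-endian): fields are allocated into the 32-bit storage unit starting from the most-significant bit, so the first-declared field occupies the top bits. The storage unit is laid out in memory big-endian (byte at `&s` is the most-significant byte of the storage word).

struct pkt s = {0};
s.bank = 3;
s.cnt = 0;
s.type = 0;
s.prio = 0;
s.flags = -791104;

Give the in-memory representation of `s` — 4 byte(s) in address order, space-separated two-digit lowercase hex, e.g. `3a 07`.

bank (6b) val=3 bits=0x3 at bit 26: 0x0c000000
cnt (1b) val=0 bits=0x0 at bit 25: 0x0c000000
type (2b) val=0 bits=0x0 at bit 23: 0x0c000000
prio (1b) val=0 bits=0x0 at bit 22: 0x0c000000
flags (22b) val=-791104 bits=0x33edc0 at bit 0: 0x0c33edc0
word = 0x0c33edc0 → big-endian bytes:
  [0]=0x0c  [1]=0x33  [2]=0xed  [3]=0xc0

0c 33 ed c0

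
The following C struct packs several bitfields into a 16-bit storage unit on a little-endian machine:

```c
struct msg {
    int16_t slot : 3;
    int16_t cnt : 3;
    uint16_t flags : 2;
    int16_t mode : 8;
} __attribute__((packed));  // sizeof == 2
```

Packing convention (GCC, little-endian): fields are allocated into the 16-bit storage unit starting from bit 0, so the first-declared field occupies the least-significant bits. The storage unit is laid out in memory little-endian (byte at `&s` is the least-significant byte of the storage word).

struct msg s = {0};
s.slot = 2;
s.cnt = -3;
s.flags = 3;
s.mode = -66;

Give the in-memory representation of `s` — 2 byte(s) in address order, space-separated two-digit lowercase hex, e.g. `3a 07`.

slot (3b) val=2 bits=0x2 at bit 0: 0x0002
cnt (3b) val=-3 bits=0x5 at bit 3: 0x002a
flags (2b) val=3 bits=0x3 at bit 6: 0x00ea
mode (8b) val=-66 bits=0xbe at bit 8: 0xbeea
word = 0xbeea → little-endian bytes:
  [0]=0xea  [1]=0xbe

ea be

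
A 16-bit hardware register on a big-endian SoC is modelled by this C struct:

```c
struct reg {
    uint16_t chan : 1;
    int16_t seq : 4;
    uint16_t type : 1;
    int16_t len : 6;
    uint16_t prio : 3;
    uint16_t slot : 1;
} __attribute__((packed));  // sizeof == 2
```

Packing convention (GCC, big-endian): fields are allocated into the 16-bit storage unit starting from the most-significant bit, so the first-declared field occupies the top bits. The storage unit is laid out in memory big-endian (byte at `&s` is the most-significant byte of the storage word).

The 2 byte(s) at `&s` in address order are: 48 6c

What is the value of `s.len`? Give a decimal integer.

6

[0]=0x48 [1]=0x6c (big-endian) → word 0x486c
chan:1 @ bit 15 → (0x486c>>15)&0x1 = 0x0
seq:4 @ bit 11 → (0x486c>>11)&0xf = 0x9
type:1 @ bit 10 → (0x486c>>10)&0x1 = 0x0
len:6 @ bit 4 → (0x486c>>4)&0x3f = 0x6  ←
prio:3 @ bit 1 → (0x486c>>1)&0x7 = 0x6
slot:1 @ bit 0 → (0x486c>>0)&0x1 = 0x0
len signed 6b, MSB=0: value = 6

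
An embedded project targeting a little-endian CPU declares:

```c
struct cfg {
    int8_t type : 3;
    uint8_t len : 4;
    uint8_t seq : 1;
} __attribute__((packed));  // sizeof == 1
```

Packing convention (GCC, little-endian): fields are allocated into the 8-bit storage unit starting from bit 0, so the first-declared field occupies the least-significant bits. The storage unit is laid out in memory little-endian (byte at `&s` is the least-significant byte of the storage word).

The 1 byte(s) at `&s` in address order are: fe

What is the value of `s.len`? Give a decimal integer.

[0]=0xfe (little-endian) → word 0xfe
type [0+:3] = (word>>0) & 0x7 = 6
len [3+:4] = (word>>3) & 0xf = 15  ←
seq [7+:1] = (word>>7) & 0x1 = 1

15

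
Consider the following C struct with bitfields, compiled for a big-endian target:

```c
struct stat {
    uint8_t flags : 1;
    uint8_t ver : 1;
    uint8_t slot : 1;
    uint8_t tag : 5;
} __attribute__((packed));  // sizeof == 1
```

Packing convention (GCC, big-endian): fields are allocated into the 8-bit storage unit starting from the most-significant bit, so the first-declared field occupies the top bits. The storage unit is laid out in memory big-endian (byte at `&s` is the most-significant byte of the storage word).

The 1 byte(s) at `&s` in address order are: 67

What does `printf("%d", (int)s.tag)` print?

[0]=0x67 (big-endian) → word 0x67
flags [7+:1] = (word>>7) & 0x1 = 0
ver [6+:1] = (word>>6) & 0x1 = 1
slot [5+:1] = (word>>5) & 0x1 = 1
tag [0+:5] = (word>>0) & 0x1f = 7  ←

7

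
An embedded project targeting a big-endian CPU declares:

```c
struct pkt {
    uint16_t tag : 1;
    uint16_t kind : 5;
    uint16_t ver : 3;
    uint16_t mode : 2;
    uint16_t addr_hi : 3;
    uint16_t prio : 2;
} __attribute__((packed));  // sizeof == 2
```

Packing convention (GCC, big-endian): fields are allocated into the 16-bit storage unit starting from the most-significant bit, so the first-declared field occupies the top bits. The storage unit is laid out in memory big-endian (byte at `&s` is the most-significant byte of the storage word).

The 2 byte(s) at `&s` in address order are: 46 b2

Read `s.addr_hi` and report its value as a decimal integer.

[0]=0x46 [1]=0xb2 (big-endian) → word 0x46b2
tag [15+:1] = (word>>15) & 0x1 = 0
kind [10+:5] = (word>>10) & 0x1f = 17
ver [7+:3] = (word>>7) & 0x7 = 5
mode [5+:2] = (word>>5) & 0x3 = 1
addr_hi [2+:3] = (word>>2) & 0x7 = 4  ←
prio [0+:2] = (word>>0) & 0x3 = 2

4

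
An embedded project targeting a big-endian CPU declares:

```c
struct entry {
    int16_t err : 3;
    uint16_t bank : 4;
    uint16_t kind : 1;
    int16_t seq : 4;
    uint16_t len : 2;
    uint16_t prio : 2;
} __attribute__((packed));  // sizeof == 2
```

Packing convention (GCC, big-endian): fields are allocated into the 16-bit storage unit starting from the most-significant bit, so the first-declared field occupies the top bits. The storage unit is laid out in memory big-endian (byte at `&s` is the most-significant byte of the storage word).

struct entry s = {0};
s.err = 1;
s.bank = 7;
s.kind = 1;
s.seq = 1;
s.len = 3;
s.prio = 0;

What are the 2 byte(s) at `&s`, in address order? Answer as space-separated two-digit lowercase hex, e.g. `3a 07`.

2f 1c

[13+:3] err=1 & 0x7 = 0x1; word=0x2000
[9+:4] bank=7 & 0xf = 0x7; word=0x2e00
[8+:1] kind=1 & 0x1 = 0x1; word=0x2f00
[4+:4] seq=1 & 0xf = 0x1; word=0x2f10
[2+:2] len=3 & 0x3 = 0x3; word=0x2f1c
[0+:2] prio=0 & 0x3 = 0x0; word=0x2f1c
word = 0x2f1c → big-endian bytes:
  [0]=0x2f  [1]=0x1c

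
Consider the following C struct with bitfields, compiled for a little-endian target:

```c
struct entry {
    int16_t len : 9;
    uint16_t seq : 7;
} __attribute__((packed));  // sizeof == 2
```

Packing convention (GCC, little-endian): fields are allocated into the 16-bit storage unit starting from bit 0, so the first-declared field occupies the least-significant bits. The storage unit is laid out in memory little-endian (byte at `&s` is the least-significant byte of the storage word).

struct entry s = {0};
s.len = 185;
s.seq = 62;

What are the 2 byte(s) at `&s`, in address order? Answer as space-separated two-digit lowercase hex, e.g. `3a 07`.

len:9 = 185 → 0xb9 << 0 → word 0x00b9
seq:7 = 62 → 0x3e << 9 → word 0x7cb9
word = 0x7cb9 → little-endian bytes:
  [0]=0xb9  [1]=0x7c

b9 7c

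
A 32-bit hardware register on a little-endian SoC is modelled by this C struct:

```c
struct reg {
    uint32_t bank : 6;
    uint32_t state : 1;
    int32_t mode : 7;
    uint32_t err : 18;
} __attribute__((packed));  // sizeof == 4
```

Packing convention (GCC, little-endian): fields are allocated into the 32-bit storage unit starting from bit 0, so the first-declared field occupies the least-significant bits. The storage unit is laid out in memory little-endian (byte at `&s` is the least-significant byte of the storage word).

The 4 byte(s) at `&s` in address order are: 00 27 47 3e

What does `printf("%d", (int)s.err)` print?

[0]=0x00 [1]=0x27 [2]=0x47 [3]=0x3e (little-endian) → word 0x3e472700
bank [0+:6] = (word>>0) & 0x3f = 0
state [6+:1] = (word>>6) & 0x1 = 0
mode [7+:7] = (word>>7) & 0x7f = 78
err [14+:18] = (word>>14) & 0x3ffff = 63772  ←

63772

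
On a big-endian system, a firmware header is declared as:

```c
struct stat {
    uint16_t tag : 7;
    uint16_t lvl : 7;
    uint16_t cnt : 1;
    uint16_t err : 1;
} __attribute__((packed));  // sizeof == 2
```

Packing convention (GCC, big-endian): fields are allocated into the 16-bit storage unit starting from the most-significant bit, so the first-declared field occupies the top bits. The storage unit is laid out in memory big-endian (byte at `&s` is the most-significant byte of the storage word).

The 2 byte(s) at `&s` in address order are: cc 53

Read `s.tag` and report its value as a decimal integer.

[0]=0xcc [1]=0x53 (big-endian) → word 0xcc53
tag:7 @ bit 9 → (0xcc53>>9)&0x7f = 0x66  ←
lvl:7 @ bit 2 → (0xcc53>>2)&0x7f = 0x14
cnt:1 @ bit 1 → (0xcc53>>1)&0x1 = 0x1
err:1 @ bit 0 → (0xcc53>>0)&0x1 = 0x1

102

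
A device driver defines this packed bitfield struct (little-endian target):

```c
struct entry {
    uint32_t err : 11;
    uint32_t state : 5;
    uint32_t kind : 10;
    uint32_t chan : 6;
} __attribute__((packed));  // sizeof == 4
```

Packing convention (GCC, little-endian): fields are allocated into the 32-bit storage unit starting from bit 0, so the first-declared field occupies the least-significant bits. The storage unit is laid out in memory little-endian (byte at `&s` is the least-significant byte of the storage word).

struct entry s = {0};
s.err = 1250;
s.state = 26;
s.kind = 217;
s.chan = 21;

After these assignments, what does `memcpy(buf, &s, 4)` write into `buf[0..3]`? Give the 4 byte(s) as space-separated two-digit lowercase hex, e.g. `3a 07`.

err:11 = 1250 → 0x4e2 << 0 → word 0x000004e2
state:5 = 26 → 0x1a << 11 → word 0x0000d4e2
kind:10 = 217 → 0xd9 << 16 → word 0x00d9d4e2
chan:6 = 21 → 0x15 << 26 → word 0x54d9d4e2
word = 0x54d9d4e2 → little-endian bytes:
  [0]=0xe2  [1]=0xd4  [2]=0xd9  [3]=0x54

e2 d4 d9 54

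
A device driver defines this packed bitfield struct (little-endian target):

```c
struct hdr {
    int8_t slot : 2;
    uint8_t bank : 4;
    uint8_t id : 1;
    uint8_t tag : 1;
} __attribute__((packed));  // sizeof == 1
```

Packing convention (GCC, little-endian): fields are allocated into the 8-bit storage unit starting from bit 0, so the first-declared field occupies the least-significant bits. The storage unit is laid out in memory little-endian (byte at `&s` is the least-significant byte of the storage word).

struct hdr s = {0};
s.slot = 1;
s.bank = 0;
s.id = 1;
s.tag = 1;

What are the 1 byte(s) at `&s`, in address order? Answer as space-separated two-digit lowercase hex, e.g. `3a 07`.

slot (2b) val=1 bits=0x1 at bit 0: 0x01
bank (4b) val=0 bits=0x0 at bit 2: 0x01
id (1b) val=1 bits=0x1 at bit 6: 0x41
tag (1b) val=1 bits=0x1 at bit 7: 0xc1
word = 0xc1 → little-endian bytes:
  [0]=0xc1

c1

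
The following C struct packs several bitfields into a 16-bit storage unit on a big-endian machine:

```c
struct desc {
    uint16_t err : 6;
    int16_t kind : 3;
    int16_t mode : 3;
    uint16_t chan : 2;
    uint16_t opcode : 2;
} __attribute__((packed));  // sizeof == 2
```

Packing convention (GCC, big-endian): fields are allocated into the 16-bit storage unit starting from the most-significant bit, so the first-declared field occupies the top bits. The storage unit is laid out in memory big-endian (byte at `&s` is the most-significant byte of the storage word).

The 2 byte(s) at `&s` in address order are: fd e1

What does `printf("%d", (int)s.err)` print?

63

[0]=0xfd [1]=0xe1 (big-endian) → word 0xfde1
err:6 @ bit 10 → (0xfde1>>10)&0x3f = 0x3f  ←
kind:3 @ bit 7 → (0xfde1>>7)&0x7 = 0x3
mode:3 @ bit 4 → (0xfde1>>4)&0x7 = 0x6
chan:2 @ bit 2 → (0xfde1>>2)&0x3 = 0x0
opcode:2 @ bit 0 → (0xfde1>>0)&0x3 = 0x1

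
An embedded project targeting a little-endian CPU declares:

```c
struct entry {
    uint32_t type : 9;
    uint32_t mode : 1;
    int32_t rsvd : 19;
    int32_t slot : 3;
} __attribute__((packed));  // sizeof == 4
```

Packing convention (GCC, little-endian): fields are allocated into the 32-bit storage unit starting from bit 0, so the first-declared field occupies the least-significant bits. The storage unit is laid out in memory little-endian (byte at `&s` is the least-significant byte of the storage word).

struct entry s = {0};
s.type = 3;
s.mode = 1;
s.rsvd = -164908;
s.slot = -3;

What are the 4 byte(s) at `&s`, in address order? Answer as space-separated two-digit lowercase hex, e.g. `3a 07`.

[0+:9] type=3 & 0x1ff = 0x3; word=0x00000003
[9+:1] mode=1 & 0x1 = 0x1; word=0x00000203
[10+:19] rsvd=-164908 & 0x7ffff = 0x57bd4; word=0x15ef5203
[29+:3] slot=-3 & 0x7 = 0x5; word=0xb5ef5203
word = 0xb5ef5203 → little-endian bytes:
  [0]=0x03  [1]=0x52  [2]=0xef  [3]=0xb5

03 52 ef b5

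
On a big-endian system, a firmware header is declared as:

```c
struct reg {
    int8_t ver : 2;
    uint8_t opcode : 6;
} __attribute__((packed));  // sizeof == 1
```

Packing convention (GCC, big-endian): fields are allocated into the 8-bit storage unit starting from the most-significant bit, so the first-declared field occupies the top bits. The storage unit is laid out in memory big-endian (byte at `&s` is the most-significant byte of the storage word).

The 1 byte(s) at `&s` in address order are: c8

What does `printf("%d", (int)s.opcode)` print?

8

[0]=0xc8 (big-endian) → word 0xc8
ver:2 @ bit 6 → (0xc8>>6)&0x3 = 0x3
opcode:6 @ bit 0 → (0xc8>>0)&0x3f = 0x8  ←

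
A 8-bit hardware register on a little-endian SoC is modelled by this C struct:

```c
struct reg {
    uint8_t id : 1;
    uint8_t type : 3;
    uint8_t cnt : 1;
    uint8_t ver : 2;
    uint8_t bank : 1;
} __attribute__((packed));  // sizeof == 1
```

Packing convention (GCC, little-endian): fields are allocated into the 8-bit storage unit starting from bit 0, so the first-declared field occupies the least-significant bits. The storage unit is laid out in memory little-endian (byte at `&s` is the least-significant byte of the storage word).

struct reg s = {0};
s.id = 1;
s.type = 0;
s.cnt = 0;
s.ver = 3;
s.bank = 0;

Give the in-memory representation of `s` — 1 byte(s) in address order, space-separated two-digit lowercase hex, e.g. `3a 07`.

61

id:1 = 1 → 0x1 << 0 → word 0x01
type:3 = 0 → 0x0 << 1 → word 0x01
cnt:1 = 0 → 0x0 << 4 → word 0x01
ver:2 = 3 → 0x3 << 5 → word 0x61
bank:1 = 0 → 0x0 << 7 → word 0x61
word = 0x61 → little-endian bytes:
  [0]=0x61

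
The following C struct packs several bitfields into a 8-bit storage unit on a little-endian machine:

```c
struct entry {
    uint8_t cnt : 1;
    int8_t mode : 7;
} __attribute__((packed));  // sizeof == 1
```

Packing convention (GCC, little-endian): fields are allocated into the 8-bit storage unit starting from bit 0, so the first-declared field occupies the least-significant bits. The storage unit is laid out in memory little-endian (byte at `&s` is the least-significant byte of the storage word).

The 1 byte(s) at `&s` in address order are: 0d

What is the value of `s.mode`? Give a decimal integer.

[0]=0x0d (little-endian) → word 0x0d
cnt [0+:1] = (word>>0) & 0x1 = 1
mode [1+:7] = (word>>1) & 0x7f = 6  ←
mode signed 7b, MSB=0: value = 6

6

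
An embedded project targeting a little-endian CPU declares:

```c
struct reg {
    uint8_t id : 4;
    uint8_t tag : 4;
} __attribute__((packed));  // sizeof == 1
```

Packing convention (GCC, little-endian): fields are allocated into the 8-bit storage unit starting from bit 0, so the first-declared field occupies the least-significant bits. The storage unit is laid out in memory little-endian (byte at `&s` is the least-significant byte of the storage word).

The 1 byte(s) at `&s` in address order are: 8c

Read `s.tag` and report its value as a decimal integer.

[0]=0x8c (little-endian) → word 0x8c
id:4 @ bit 0 → (0x8c>>0)&0xf = 0xc
tag:4 @ bit 4 → (0x8c>>4)&0xf = 0x8  ←

8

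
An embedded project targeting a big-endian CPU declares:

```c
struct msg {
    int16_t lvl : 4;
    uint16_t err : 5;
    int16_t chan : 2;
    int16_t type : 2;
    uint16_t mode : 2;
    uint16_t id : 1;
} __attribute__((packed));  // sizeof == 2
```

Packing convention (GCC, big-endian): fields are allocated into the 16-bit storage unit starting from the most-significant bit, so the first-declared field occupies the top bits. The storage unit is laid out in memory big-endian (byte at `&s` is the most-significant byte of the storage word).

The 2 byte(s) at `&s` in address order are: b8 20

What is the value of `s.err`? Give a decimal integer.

[0]=0xb8 [1]=0x20 (big-endian) → word 0xb820
lvl:4 @ bit 12 → (0xb820>>12)&0xf = 0xb
err:5 @ bit 7 → (0xb820>>7)&0x1f = 0x10  ←
chan:2 @ bit 5 → (0xb820>>5)&0x3 = 0x1
type:2 @ bit 3 → (0xb820>>3)&0x3 = 0x0
mode:2 @ bit 1 → (0xb820>>1)&0x3 = 0x0
id:1 @ bit 0 → (0xb820>>0)&0x1 = 0x0

16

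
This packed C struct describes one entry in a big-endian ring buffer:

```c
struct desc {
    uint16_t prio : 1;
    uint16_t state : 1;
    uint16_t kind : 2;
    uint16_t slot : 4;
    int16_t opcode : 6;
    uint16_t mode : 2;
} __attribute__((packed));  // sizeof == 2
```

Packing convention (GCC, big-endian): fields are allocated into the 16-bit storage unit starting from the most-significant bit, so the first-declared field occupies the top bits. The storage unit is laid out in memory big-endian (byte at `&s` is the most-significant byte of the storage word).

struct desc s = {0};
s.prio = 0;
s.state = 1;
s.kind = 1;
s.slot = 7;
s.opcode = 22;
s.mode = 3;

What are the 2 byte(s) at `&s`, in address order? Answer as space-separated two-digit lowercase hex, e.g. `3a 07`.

prio:1 = 0 → 0x0 << 15 → word 0x0000
state:1 = 1 → 0x1 << 14 → word 0x4000
kind:2 = 1 → 0x1 << 12 → word 0x5000
slot:4 = 7 → 0x7 << 8 → word 0x5700
opcode:6 = 22 → 0x16 << 2 → word 0x5758
mode:2 = 3 → 0x3 << 0 → word 0x575b
word = 0x575b → big-endian bytes:
  [0]=0x57  [1]=0x5b

57 5b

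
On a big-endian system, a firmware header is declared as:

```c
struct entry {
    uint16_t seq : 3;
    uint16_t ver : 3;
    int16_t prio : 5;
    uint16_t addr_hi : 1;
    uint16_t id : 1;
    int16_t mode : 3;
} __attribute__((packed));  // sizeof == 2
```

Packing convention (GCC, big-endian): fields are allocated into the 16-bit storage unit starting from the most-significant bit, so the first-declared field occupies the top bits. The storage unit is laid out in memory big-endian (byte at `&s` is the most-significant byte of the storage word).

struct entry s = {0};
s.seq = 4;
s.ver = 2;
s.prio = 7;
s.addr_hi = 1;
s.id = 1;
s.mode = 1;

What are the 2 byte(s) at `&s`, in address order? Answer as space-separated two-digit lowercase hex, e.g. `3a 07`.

88 f9

[13+:3] seq=4 & 0x7 = 0x4; word=0x8000
[10+:3] ver=2 & 0x7 = 0x2; word=0x8800
[5+:5] prio=7 & 0x1f = 0x7; word=0x88e0
[4+:1] addr_hi=1 & 0x1 = 0x1; word=0x88f0
[3+:1] id=1 & 0x1 = 0x1; word=0x88f8
[0+:3] mode=1 & 0x7 = 0x1; word=0x88f9
word = 0x88f9 → big-endian bytes:
  [0]=0x88  [1]=0xf9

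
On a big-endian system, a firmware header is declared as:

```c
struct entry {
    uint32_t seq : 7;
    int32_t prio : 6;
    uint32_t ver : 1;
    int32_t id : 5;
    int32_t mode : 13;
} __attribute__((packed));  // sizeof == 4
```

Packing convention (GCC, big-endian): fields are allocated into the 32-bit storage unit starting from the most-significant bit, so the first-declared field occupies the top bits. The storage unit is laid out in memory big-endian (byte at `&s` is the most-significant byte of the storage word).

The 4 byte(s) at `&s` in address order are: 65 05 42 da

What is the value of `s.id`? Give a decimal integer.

[0]=0x65 [1]=0x05 [2]=0x42 [3]=0xda (big-endian) → word 0x650542da
seq:7 @ bit 25 → (0x650542da>>25)&0x7f = 0x32
prio:6 @ bit 19 → (0x650542da>>19)&0x3f = 0x20
ver:1 @ bit 18 → (0x650542da>>18)&0x1 = 0x1
id:5 @ bit 13 → (0x650542da>>13)&0x1f = 0xa  ←
mode:13 @ bit 0 → (0x650542da>>0)&0x1fff = 0x2da
id signed 5b, MSB=0: value = 10

10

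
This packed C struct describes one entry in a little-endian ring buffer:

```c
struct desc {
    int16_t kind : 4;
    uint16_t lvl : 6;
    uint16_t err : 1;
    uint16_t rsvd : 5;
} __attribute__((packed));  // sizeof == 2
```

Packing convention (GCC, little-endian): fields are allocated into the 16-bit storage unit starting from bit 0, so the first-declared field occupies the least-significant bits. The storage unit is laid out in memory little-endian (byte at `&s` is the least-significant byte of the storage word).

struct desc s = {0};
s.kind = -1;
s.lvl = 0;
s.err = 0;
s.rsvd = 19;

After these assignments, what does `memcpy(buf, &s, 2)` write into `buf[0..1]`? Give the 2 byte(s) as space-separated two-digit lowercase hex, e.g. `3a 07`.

kind:4 = -1 → 0xf << 0 → word 0x000f
lvl:6 = 0 → 0x0 << 4 → word 0x000f
err:1 = 0 → 0x0 << 10 → word 0x000f
rsvd:5 = 19 → 0x13 << 11 → word 0x980f
word = 0x980f → little-endian bytes:
  [0]=0x0f  [1]=0x98

0f 98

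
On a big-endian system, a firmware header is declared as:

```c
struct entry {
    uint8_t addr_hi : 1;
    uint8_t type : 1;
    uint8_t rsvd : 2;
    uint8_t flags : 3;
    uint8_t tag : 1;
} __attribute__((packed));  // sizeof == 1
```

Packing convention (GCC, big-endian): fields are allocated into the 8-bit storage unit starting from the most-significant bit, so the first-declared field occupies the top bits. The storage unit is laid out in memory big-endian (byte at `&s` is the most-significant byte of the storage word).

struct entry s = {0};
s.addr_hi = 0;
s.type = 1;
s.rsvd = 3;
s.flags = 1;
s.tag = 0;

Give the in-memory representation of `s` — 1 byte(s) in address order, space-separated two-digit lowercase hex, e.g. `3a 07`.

addr_hi (1b) val=0 bits=0x0 at bit 7: 0x00
type (1b) val=1 bits=0x1 at bit 6: 0x40
rsvd (2b) val=3 bits=0x3 at bit 4: 0x70
flags (3b) val=1 bits=0x1 at bit 1: 0x72
tag (1b) val=0 bits=0x0 at bit 0: 0x72
word = 0x72 → big-endian bytes:
  [0]=0x72

72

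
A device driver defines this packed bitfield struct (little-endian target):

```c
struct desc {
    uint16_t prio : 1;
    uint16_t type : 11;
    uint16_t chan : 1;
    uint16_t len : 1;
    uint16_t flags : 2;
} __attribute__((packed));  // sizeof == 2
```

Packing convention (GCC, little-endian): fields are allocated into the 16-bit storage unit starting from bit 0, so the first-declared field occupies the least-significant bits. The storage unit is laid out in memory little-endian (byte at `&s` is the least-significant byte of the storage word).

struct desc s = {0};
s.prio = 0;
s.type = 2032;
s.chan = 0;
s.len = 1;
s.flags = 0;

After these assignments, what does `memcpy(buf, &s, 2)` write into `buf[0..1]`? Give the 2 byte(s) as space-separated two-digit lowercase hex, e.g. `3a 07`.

e0 2f

prio (1b) val=0 bits=0x0 at bit 0: 0x0000
type (11b) val=2032 bits=0x7f0 at bit 1: 0x0fe0
chan (1b) val=0 bits=0x0 at bit 12: 0x0fe0
len (1b) val=1 bits=0x1 at bit 13: 0x2fe0
flags (2b) val=0 bits=0x0 at bit 14: 0x2fe0
word = 0x2fe0 → little-endian bytes:
  [0]=0xe0  [1]=0x2f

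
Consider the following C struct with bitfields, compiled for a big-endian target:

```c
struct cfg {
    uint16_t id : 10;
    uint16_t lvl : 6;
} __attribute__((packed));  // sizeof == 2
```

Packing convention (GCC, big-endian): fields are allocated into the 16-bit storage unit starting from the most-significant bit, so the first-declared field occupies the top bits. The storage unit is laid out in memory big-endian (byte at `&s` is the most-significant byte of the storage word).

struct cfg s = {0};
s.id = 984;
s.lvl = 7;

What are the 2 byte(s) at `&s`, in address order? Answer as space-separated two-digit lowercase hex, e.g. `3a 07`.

f6 07

[6+:10] id=984 & 0x3ff = 0x3d8; word=0xf600
[0+:6] lvl=7 & 0x3f = 0x7; word=0xf607
word = 0xf607 → big-endian bytes:
  [0]=0xf6  [1]=0x07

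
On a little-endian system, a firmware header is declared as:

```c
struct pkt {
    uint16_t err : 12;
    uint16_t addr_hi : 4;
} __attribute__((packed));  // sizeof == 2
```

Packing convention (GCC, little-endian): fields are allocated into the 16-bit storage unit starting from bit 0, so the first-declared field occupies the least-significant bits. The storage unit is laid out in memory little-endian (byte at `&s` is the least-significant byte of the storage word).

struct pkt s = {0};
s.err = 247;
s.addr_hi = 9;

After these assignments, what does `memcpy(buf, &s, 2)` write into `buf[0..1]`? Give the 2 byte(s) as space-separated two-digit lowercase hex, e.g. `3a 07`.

f7 90

[0+:12] err=247 & 0xfff = 0xf7; word=0x00f7
[12+:4] addr_hi=9 & 0xf = 0x9; word=0x90f7
word = 0x90f7 → little-endian bytes:
  [0]=0xf7  [1]=0x90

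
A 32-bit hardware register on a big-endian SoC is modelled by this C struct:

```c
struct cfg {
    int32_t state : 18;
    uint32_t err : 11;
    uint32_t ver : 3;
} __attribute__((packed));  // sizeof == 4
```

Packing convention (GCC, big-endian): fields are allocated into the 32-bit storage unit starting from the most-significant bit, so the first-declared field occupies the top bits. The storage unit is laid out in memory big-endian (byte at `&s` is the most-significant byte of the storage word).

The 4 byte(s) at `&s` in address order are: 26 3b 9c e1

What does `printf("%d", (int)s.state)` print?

39150

[0]=0x26 [1]=0x3b [2]=0x9c [3]=0xe1 (big-endian) → word 0x263b9ce1
state:18 @ bit 14 → (0x263b9ce1>>14)&0x3ffff = 0x98ee  ←
err:11 @ bit 3 → (0x263b9ce1>>3)&0x7ff = 0x39c
ver:3 @ bit 0 → (0x263b9ce1>>0)&0x7 = 0x1
state signed 18b, MSB=0: value = 39150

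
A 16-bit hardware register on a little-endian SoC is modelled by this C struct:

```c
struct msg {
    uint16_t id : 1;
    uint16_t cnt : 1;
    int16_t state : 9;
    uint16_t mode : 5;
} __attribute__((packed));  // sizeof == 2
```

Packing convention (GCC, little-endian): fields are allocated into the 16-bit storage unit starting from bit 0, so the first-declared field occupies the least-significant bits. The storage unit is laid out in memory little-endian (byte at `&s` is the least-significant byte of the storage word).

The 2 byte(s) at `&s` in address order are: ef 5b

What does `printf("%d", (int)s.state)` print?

[0]=0xef [1]=0x5b (little-endian) → word 0x5bef
id [0+:1] = (word>>0) & 0x1 = 1
cnt [1+:1] = (word>>1) & 0x1 = 1
state [2+:9] = (word>>2) & 0x1ff = 251  ←
mode [11+:5] = (word>>11) & 0x1f = 11
state signed 9b, MSB=0: value = 251

251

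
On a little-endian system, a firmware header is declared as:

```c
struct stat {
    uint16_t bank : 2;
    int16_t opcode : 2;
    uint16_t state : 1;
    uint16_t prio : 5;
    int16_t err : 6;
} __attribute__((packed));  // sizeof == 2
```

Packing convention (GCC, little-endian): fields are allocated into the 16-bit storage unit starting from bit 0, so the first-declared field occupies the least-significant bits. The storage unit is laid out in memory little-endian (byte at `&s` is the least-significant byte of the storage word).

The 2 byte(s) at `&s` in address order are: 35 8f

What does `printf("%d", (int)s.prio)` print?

25

[0]=0x35 [1]=0x8f (little-endian) → word 0x8f35
bank:2 @ bit 0 → (0x8f35>>0)&0x3 = 0x1
opcode:2 @ bit 2 → (0x8f35>>2)&0x3 = 0x1
state:1 @ bit 4 → (0x8f35>>4)&0x1 = 0x1
prio:5 @ bit 5 → (0x8f35>>5)&0x1f = 0x19  ←
err:6 @ bit 10 → (0x8f35>>10)&0x3f = 0x23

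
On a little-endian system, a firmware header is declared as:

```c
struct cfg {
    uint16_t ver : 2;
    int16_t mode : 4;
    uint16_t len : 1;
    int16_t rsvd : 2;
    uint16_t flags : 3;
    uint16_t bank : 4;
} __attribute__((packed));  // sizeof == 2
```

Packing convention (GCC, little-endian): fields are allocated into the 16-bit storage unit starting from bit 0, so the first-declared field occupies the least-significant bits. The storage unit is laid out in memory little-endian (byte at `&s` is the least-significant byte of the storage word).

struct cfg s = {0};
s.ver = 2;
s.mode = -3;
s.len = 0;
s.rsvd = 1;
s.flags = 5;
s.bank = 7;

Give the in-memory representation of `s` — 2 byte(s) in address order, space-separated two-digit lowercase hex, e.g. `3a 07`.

b6 7a

ver:2 = 2 → 0x2 << 0 → word 0x0002
mode:4 = -3 → 0xd << 2 → word 0x0036
len:1 = 0 → 0x0 << 6 → word 0x0036
rsvd:2 = 1 → 0x1 << 7 → word 0x00b6
flags:3 = 5 → 0x5 << 9 → word 0x0ab6
bank:4 = 7 → 0x7 << 12 → word 0x7ab6
word = 0x7ab6 → little-endian bytes:
  [0]=0xb6  [1]=0x7a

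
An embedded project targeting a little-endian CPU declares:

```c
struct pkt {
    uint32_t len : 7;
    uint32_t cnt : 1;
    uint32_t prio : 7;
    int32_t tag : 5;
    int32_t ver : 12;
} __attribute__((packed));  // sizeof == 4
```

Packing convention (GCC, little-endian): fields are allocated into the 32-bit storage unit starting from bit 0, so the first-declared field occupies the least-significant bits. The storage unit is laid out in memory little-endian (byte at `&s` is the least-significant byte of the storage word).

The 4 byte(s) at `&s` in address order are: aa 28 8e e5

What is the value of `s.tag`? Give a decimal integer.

-4

[0]=0xaa [1]=0x28 [2]=0x8e [3]=0xe5 (little-endian) → word 0xe58e28aa
len [0+:7] = (word>>0) & 0x7f = 42
cnt [7+:1] = (word>>7) & 0x1 = 1
prio [8+:7] = (word>>8) & 0x7f = 40
tag [15+:5] = (word>>15) & 0x1f = 28  ←
ver [20+:12] = (word>>20) & 0xfff = 3672
tag signed 5b, MSB=1: 28 - 32 = -4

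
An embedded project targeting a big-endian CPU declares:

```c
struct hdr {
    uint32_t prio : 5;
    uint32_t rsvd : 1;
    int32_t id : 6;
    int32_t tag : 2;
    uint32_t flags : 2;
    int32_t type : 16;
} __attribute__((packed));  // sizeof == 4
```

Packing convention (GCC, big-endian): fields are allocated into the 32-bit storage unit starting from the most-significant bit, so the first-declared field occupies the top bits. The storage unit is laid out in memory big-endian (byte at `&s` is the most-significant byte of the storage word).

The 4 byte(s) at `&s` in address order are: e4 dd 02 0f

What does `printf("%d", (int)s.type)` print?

[0]=0xe4 [1]=0xdd [2]=0x02 [3]=0x0f (big-endian) → word 0xe4dd020f
prio [27+:5] = (word>>27) & 0x1f = 28
rsvd [26+:1] = (word>>26) & 0x1 = 1
id [20+:6] = (word>>20) & 0x3f = 13
tag [18+:2] = (word>>18) & 0x3 = 3
flags [16+:2] = (word>>16) & 0x3 = 1
type [0+:16] = (word>>0) & 0xffff = 527  ←
type signed 16b, MSB=0: value = 527

527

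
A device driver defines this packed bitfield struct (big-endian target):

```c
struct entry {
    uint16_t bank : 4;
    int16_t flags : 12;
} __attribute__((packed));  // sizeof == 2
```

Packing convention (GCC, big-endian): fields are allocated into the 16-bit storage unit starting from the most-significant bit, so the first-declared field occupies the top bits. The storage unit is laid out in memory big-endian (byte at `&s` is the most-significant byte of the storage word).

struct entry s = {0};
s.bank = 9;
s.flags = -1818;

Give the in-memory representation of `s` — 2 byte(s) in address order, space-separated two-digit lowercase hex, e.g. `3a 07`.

98 e6

bank (4b) val=9 bits=0x9 at bit 12: 0x9000
flags (12b) val=-1818 bits=0x8e6 at bit 0: 0x98e6
word = 0x98e6 → big-endian bytes:
  [0]=0x98  [1]=0xe6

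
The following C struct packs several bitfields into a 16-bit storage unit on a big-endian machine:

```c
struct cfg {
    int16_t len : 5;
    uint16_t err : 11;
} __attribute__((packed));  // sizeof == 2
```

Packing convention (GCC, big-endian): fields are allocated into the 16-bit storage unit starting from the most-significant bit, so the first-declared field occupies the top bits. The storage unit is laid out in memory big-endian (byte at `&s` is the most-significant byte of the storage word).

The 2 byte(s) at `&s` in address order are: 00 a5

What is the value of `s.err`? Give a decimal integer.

[0]=0x00 [1]=0xa5 (big-endian) → word 0x00a5
len [11+:5] = (word>>11) & 0x1f = 0
err [0+:11] = (word>>0) & 0x7ff = 165  ←

165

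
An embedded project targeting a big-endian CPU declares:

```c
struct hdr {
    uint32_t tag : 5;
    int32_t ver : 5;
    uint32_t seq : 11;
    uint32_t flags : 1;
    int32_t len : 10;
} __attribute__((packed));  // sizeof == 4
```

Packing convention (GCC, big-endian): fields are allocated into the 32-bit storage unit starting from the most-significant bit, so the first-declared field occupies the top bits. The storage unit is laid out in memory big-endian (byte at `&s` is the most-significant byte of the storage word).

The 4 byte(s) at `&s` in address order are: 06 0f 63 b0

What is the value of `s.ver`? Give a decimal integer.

-8

[0]=0x06 [1]=0x0f [2]=0x63 [3]=0xb0 (big-endian) → word 0x060f63b0
tag:5 @ bit 27 → (0x060f63b0>>27)&0x1f = 0x0
ver:5 @ bit 22 → (0x060f63b0>>22)&0x1f = 0x18  ←
seq:11 @ bit 11 → (0x060f63b0>>11)&0x7ff = 0x1ec
flags:1 @ bit 10 → (0x060f63b0>>10)&0x1 = 0x0
len:10 @ bit 0 → (0x060f63b0>>0)&0x3ff = 0x3b0
ver signed 5b, MSB=1: 24 - 32 = -8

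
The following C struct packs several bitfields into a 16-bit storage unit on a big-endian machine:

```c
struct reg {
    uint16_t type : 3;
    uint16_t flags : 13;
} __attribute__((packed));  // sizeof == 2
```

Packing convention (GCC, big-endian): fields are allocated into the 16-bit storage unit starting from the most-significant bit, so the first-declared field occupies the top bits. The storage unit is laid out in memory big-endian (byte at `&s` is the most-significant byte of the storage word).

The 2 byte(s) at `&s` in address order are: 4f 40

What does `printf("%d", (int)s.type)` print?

[0]=0x4f [1]=0x40 (big-endian) → word 0x4f40
type [13+:3] = (word>>13) & 0x7 = 2  ←
flags [0+:13] = (word>>0) & 0x1fff = 3904

2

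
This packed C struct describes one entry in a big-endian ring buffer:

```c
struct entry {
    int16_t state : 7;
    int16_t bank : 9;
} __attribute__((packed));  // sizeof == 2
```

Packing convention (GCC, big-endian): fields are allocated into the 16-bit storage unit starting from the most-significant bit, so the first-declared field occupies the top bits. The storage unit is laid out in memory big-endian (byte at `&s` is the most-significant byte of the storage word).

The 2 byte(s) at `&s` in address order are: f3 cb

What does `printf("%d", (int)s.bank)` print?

-53

[0]=0xf3 [1]=0xcb (big-endian) → word 0xf3cb
state [9+:7] = (word>>9) & 0x7f = 121
bank [0+:9] = (word>>0) & 0x1ff = 459  ←
bank signed 9b, MSB=1: 459 - 512 = -53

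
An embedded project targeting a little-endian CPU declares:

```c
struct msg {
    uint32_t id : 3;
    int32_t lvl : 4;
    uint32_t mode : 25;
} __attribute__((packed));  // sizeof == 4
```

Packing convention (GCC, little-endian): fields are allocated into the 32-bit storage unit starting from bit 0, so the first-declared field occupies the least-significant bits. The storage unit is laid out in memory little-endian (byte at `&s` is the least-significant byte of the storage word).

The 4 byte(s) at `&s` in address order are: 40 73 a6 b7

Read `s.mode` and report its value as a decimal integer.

[0]=0x40 [1]=0x73 [2]=0xa6 [3]=0xb7 (little-endian) → word 0xb7a67340
id:3 @ bit 0 → (0xb7a67340>>0)&0x7 = 0x0
lvl:4 @ bit 3 → (0xb7a67340>>3)&0xf = 0x8
mode:25 @ bit 7 → (0xb7a67340>>7)&0x1ffffff = 0x16f4ce6  ←

24071398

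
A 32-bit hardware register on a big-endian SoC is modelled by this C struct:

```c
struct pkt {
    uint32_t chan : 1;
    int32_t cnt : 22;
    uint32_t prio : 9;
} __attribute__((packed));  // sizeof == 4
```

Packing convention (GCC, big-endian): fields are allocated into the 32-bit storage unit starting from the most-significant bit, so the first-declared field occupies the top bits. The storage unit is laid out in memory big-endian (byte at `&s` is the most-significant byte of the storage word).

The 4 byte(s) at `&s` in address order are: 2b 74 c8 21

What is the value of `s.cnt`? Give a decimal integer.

[0]=0x2b [1]=0x74 [2]=0xc8 [3]=0x21 (big-endian) → word 0x2b74c821
chan:1 @ bit 31 → (0x2b74c821>>31)&0x1 = 0x0
cnt:22 @ bit 9 → (0x2b74c821>>9)&0x3fffff = 0x15ba64  ←
prio:9 @ bit 0 → (0x2b74c821>>0)&0x1ff = 0x21
cnt signed 22b, MSB=0: value = 1423972

1423972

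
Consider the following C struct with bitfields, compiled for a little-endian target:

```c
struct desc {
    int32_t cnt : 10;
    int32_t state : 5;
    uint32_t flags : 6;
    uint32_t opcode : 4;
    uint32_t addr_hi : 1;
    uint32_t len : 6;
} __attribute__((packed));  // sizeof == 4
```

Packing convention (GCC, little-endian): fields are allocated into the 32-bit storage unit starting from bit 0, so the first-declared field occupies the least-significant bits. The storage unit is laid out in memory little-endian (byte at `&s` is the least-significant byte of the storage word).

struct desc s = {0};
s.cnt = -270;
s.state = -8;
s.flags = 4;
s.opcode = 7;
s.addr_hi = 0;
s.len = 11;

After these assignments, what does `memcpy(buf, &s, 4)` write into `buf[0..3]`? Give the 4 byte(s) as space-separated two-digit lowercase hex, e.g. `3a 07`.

f2 62 e2 2c

cnt (10b) val=-270 bits=0x2f2 at bit 0: 0x000002f2
state (5b) val=-8 bits=0x18 at bit 10: 0x000062f2
flags (6b) val=4 bits=0x4 at bit 15: 0x000262f2
opcode (4b) val=7 bits=0x7 at bit 21: 0x00e262f2
addr_hi (1b) val=0 bits=0x0 at bit 25: 0x00e262f2
len (6b) val=11 bits=0xb at bit 26: 0x2ce262f2
word = 0x2ce262f2 → little-endian bytes:
  [0]=0xf2  [1]=0x62  [2]=0xe2  [3]=0x2c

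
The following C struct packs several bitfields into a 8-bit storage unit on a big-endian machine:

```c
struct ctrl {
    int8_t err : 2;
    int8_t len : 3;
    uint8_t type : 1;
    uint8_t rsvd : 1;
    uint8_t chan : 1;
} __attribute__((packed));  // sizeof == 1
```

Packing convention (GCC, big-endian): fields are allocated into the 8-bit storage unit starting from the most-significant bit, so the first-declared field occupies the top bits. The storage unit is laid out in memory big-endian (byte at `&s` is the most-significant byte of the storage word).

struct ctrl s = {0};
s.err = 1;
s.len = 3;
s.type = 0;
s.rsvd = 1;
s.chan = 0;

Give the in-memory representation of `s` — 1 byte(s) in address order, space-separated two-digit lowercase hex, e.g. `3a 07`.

5a

err (2b) val=1 bits=0x1 at bit 6: 0x40
len (3b) val=3 bits=0x3 at bit 3: 0x58
type (1b) val=0 bits=0x0 at bit 2: 0x58
rsvd (1b) val=1 bits=0x1 at bit 1: 0x5a
chan (1b) val=0 bits=0x0 at bit 0: 0x5a
word = 0x5a → big-endian bytes:
  [0]=0x5a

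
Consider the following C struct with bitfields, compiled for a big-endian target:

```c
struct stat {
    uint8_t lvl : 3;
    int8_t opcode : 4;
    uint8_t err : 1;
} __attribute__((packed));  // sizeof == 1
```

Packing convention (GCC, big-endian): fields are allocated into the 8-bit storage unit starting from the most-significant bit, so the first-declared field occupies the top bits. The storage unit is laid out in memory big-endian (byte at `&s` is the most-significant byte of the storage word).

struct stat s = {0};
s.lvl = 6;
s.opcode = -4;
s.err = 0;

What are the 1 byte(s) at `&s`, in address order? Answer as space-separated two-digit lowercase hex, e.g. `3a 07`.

lvl:3 = 6 → 0x6 << 5 → word 0xc0
opcode:4 = -4 → 0xc << 1 → word 0xd8
err:1 = 0 → 0x0 << 0 → word 0xd8
word = 0xd8 → big-endian bytes:
  [0]=0xd8

d8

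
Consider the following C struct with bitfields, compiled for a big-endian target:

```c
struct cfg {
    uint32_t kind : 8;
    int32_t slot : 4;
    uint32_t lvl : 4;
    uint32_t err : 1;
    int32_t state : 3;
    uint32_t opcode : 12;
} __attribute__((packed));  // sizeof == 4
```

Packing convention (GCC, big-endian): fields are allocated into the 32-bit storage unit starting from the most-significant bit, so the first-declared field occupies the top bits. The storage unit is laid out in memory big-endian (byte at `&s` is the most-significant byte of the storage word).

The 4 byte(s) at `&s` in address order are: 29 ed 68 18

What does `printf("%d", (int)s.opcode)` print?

[0]=0x29 [1]=0xed [2]=0x68 [3]=0x18 (big-endian) → word 0x29ed6818
kind:8 @ bit 24 → (0x29ed6818>>24)&0xff = 0x29
slot:4 @ bit 20 → (0x29ed6818>>20)&0xf = 0xe
lvl:4 @ bit 16 → (0x29ed6818>>16)&0xf = 0xd
err:1 @ bit 15 → (0x29ed6818>>15)&0x1 = 0x0
state:3 @ bit 12 → (0x29ed6818>>12)&0x7 = 0x6
opcode:12 @ bit 0 → (0x29ed6818>>0)&0xfff = 0x818  ←

2072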